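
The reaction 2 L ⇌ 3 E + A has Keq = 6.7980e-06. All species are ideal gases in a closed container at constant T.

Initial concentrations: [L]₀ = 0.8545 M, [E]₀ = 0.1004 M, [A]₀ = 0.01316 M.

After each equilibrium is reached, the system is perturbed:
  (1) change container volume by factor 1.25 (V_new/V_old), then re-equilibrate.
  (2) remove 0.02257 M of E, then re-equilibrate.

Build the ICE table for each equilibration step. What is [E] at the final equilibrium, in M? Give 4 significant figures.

[E]_eq = 0.06331 M

Q₀ = 1.8240e-05 vs Keq = 6.7980e-06 ⇒ Q>K, reverse
Step 1:
                    L           E           A
  I            0.8545      0.1004     0.01316
  C              0.01      -0.015   -0.005002
  E            0.8645      0.0854    0.008158
  solve Keq expr → x = -0.005002; check Q = 6.7980e-06
Then change container volume by factor 1.25 (V_new/V_old).
Step 2:
                    L           E           A
  I            0.6916     0.06832    0.006527
  C         -0.003312    0.004968    0.001656
  E            0.6883     0.07328    0.008183
  solve Keq expr → x = 0.001656; check Q = 6.7980e-06
Then remove 0.02257 M of E.
Step 3:
                    L           E           A
  I            0.6883     0.05071    0.008183
  C         -0.008399      0.0126    0.004199
  E            0.6799     0.06331     0.01238
  solve Keq expr → x = 0.004199; check Q = 6.7980e-06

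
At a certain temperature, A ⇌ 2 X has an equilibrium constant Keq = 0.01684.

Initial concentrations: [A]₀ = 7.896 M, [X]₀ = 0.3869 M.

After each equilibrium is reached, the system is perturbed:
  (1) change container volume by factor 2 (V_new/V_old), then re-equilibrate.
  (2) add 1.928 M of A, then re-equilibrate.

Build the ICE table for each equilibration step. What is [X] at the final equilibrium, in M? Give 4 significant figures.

[X]_eq = 0.313 M

Q₀ = 0.01896 vs Keq = 0.01684 ⇒ Q>K, reverse
Step 1:
                    A           X
  init          7.896      0.3869
  Δ             0.011      -0.022
  eq            7.907      0.3649
  solve Keq expr → x = -0.011; check Q = 0.01684
Then change container volume by factor 2 (V_new/V_old).
Step 2:
                    A           X
  init          3.953      0.1825
  Δ          -0.03718     0.07436
  eq            3.916      0.2568
  solve Keq expr → x = 0.03718; check Q = 0.01684
Then add 1.928 M of A.
Step 3:
                    A           X
  init          5.844      0.2568
  Δ          -0.02808     0.05615
  eq            5.816       0.313
  solve Keq expr → x = 0.02808; check Q = 0.01684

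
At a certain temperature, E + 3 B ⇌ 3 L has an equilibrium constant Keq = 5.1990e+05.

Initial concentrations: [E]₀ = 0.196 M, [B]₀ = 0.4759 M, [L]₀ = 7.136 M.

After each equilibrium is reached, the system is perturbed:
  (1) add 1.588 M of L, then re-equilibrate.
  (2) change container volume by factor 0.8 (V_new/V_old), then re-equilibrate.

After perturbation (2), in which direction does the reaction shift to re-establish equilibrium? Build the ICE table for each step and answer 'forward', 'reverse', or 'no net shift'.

Direction: forward

Q₀ = 1.7201e+04 vs Keq = 5.1990e+05 ⇒ Q<K, forward
Step 1:
                    E           B           L
  Initial       0.196      0.4759       7.136
  Change     -0.09305     -0.2791      0.2791
  Equil         0.103      0.1968       7.415
  solve Keq expr → x = 0.09305; check Q = 5.1990e+05
Then add 1.588 M of L.
Step 2:
                    E           B           L
  Initial       0.103      0.1968       9.003
  Change      0.01109     0.03327    -0.03327
  Equil         0.114        0.23        8.97
  solve Keq expr → x = -0.01109; check Q = 5.1990e+05
Then change container volume by factor 0.8 (V_new/V_old).
Step 3:
                    E           B           L
  Initial      0.1426      0.2875       11.21
  Change    -0.005551    -0.01665     0.01665
  Equil         0.137      0.2709       11.23
  solve Keq expr → x = 0.005551; check Q = 5.1990e+05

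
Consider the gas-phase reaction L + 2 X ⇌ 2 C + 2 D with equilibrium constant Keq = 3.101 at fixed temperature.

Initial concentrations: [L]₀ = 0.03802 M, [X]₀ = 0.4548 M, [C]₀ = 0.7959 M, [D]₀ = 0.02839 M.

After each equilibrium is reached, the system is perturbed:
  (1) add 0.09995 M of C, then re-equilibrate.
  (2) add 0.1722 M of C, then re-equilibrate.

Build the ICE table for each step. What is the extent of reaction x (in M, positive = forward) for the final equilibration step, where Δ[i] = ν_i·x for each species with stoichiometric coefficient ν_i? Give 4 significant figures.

x = -0.00235 M

Q₀ = 0.06492 vs Keq = 3.101 ⇒ Q<K, forward
Step 1:
                  L         X         C         D
  init      0.03802    0.4548    0.7959   0.02839
  Δ        -0.02772  -0.05544   0.05544   0.05544
  eq         0.0103    0.3994    0.8513   0.08383
  solve Keq expr → x = 0.02772; check Q = 3.101
Then add 0.09995 M of C.
Step 2:
                  L         X         C         D
  init       0.0103    0.3994    0.9513   0.08383
  Δ        0.001445  0.002891 -0.002891 -0.002891
  eq        0.01174    0.4022    0.9484   0.08094
  solve Keq expr → x = -0.001445; check Q = 3.101
Then add 0.1722 M of C.
Step 3:
                  L         X         C         D
  init      0.01174    0.4022     1.121   0.08094
  Δ         0.00235    0.0047   -0.0047   -0.0047
  eq        0.01409    0.4069     1.116   0.07624
  solve Keq expr → x = -0.00235; check Q = 3.101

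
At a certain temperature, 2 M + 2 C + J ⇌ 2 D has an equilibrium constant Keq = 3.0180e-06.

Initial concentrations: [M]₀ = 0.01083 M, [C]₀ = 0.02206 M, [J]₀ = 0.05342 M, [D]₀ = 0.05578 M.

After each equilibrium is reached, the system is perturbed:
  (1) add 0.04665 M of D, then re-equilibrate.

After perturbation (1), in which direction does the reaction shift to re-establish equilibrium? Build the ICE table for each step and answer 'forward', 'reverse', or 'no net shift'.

Direction: reverse

Q₀ = 1.0204e+06 vs Keq = 3.0180e-06 ⇒ Q>K, reverse
Step 1:
                  M         C         J         D
  Initial   0.01083   0.02206   0.05342   0.05578
  Change    0.05578   0.05578   0.02789  -0.05578
  Equil     0.06661   0.07784   0.08131 2.5683e-06
  solve Keq expr → x = -0.02789; check Q = 3.0180e-06
Then add 0.04665 M of D.
Step 2:
                  M         C         J         D
  Initial   0.06661   0.07784   0.08131   0.04665
  Change    0.04664   0.04664   0.02332  -0.04664
  Equil      0.1133    0.1245    0.1046 7.9221e-06
  solve Keq expr → x = -0.02332; check Q = 3.0180e-06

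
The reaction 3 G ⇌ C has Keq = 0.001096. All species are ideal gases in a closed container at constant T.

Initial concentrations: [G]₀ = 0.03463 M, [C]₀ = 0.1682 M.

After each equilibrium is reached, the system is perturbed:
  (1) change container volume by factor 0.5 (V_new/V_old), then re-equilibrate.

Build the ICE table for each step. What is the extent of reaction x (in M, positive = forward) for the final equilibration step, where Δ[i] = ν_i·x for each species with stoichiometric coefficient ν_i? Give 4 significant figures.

Q₀ = 4050 vs Keq = 0.001096 ⇒ Q>K, reverse
Step 1:
                  G         C
  init      0.03463    0.1682
  Δ          0.5041    -0.168
  eq         0.5387 1.7135e-04
  solve Keq expr → x = -0.168; check Q = 0.001096
Then change container volume by factor 0.5 (V_new/V_old).
Step 2:
                  G         C
  init        1.077 3.4270e-04
  Δ        -0.00305  0.001017
  eq          1.074  0.001359
  solve Keq expr → x = 0.001017; check Q = 0.001096

x = 0.001017 M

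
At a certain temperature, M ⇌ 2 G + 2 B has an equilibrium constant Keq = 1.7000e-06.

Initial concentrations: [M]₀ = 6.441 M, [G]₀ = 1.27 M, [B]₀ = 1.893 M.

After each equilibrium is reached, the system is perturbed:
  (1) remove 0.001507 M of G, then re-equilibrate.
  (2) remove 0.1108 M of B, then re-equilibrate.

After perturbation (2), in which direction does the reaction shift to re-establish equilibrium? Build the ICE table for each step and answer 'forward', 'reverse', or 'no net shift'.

Direction: forward

Q₀ = 0.8973 vs Keq = 1.7000e-06 ⇒ Q>K, reverse
Step 1:
                   M          G          B
  init         6.441       1.27      1.893
  Δ           0.6322     -1.264     -1.264
  eq           7.073   0.005517     0.6285
  solve Keq expr → x = -0.6322; check Q = 1.7000e-06
Then remove 0.001507 M of G.
Step 2:
                   M          G          B
  init         7.073    0.00401     0.6285
  Δ       -7.4681e-04   0.001494   0.001494
  eq           7.072   0.005504       0.63
  solve Keq expr → x = 7.4681e-04; check Q = 1.7000e-06
Then remove 0.1108 M of B.
Step 3:
                   M          G          B
  init         7.072   0.005504     0.5192
  Δ       -5.7968e-04   0.001159   0.001159
  eq           7.072   0.006663     0.5204
  solve Keq expr → x = 5.7968e-04; check Q = 1.7000e-06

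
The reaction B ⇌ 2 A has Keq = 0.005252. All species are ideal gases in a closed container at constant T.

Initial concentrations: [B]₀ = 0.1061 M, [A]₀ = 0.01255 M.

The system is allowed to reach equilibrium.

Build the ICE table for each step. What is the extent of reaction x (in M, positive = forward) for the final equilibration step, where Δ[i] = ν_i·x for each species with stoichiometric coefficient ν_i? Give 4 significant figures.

Q₀ = 0.001484 vs Keq = 0.005252 ⇒ Q<K, forward
Step 1:
                    B           A
  I            0.1061     0.01255
  C         -0.005233     0.01047
  E            0.1009     0.02302
  solve Keq expr → x = 0.005233; check Q = 0.005252

x = 0.005233 M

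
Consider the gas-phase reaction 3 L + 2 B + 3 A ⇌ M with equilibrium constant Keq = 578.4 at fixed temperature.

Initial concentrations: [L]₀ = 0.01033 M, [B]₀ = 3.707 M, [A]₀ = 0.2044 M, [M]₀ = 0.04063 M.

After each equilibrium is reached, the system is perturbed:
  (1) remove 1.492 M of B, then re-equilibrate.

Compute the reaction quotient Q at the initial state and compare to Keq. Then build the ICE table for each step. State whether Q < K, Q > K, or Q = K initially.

Q₀ = 3.1409e+05 vs Keq = 578.4 ⇒ Q>K, reverse
Step 1:
                   L          B          A          M
  init       0.01033      3.707     0.2044    0.04063
  Δ           0.0474     0.0316     0.0474    -0.0158
  eq         0.05773      3.739     0.2518    0.02483
  solve Keq expr → x = -0.0158; check Q = 578.4
Then remove 1.492 M of B.
Step 2:
                   L          B          A          M
  init       0.05773      2.247     0.2518    0.02483
  Δ          0.01383   0.009223    0.01383  -0.004612
  eq         0.07156      2.256     0.2656    0.02022
  solve Keq expr → x = -0.004612; check Q = 578.4

Q₀ = 3.1409e+05; Q > K (proceeds reverse)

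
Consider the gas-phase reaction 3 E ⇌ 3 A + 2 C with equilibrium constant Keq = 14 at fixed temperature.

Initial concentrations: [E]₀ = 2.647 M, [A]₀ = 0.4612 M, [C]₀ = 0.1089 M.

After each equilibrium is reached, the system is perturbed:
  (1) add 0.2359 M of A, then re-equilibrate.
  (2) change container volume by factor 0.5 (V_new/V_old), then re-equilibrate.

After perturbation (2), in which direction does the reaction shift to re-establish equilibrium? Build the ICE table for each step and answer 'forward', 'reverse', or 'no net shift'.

Q₀ = 6.2728e-05 vs Keq = 14 ⇒ Q<K, forward
Step 1:
                  E         A         C
  I           2.647    0.4612    0.1089
  C          -1.652     1.652     1.101
  E          0.9954     2.113      1.21
  solve Keq expr → x = 0.5505; check Q = 14
Then add 0.2359 M of A.
Step 2:
                  E         A         C
  I          0.9954     2.349      1.21
  C         0.05945  -0.05945  -0.03963
  E           1.055     2.289      1.17
  solve Keq expr → x = -0.01982; check Q = 14
Then change container volume by factor 0.5 (V_new/V_old).
Step 3:
                  E         A         C
  I            2.11     4.579     2.341
  C          0.5369   -0.5369   -0.3579
  E           2.647     4.042     1.983
  solve Keq expr → x = -0.179; check Q = 14

Direction: reverse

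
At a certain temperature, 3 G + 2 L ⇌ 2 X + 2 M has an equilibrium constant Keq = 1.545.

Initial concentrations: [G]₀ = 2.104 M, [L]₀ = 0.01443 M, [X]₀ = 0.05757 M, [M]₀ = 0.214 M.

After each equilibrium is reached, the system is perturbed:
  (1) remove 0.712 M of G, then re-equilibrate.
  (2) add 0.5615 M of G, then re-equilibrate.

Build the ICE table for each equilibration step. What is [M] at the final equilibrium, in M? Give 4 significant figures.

[M]_eq = 0.2239 M

Q₀ = 0.07826 vs Keq = 1.545 ⇒ Q<K, forward
Step 1:
                   G          L          X          M
  init         2.104    0.01443    0.05757      0.214
  Δ         -0.01555   -0.01037    0.01037    0.01037
  eq           2.088   0.004063    0.06794     0.2244
  solve Keq expr → x = 0.005183; check Q = 1.545
Then remove 0.712 M of G.
Step 2:
                   G          L          X          M
  init         1.376   0.004063    0.06794     0.2244
  Δ         0.004582   0.003055  -0.003055  -0.003055
  eq           1.381   0.007118    0.06488     0.2213
  solve Keq expr → x = -0.001527; check Q = 1.545
Then add 0.5615 M of G.
Step 3:
                   G          L          X          M
  init         1.943   0.007118    0.06488     0.2213
  Δ         -0.00392  -0.002613   0.002613   0.002613
  eq           1.939   0.004505     0.0675     0.2239
  solve Keq expr → x = 0.001307; check Q = 1.545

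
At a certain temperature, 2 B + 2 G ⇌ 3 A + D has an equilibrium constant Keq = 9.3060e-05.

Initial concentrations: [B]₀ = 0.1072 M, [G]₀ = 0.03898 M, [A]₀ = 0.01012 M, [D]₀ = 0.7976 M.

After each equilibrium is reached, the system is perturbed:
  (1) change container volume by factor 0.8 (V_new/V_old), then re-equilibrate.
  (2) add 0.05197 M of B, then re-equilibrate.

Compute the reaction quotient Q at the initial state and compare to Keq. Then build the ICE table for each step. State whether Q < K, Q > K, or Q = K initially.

Q₀ = 0.04734; Q > K (proceeds reverse)

Q₀ = 0.04734 vs Keq = 9.3060e-05 ⇒ Q>K, reverse
Step 1:
                  B         G         A         D
  Initial    0.1072   0.03898   0.01012    0.7976
  Change   0.005786  0.005786 -0.008678 -0.002893
  Equil       0.113   0.04477  0.001442    0.7947
  solve Keq expr → x = -0.002893; check Q = 9.3060e-05
Then change container volume by factor 0.8 (V_new/V_old).
Step 2:
                  B         G         A         D
  Initial    0.1412   0.05596  0.001802    0.9934
  Change          0         0         0         0
  Equil      0.1412   0.05596  0.001802    0.9934
  solve Keq expr → x = 0; check Q = 9.3060e-05
Then add 0.05197 M of B.
Step 3:
                  B         G         A         D
  Initial    0.1932   0.05596  0.001802    0.9934
  Change  -2.7280e-04 -2.7280e-04 4.0920e-04 1.3640e-04
  Equil      0.1929   0.05568  0.002211    0.9935
  solve Keq expr → x = 1.3640e-04; check Q = 9.3060e-05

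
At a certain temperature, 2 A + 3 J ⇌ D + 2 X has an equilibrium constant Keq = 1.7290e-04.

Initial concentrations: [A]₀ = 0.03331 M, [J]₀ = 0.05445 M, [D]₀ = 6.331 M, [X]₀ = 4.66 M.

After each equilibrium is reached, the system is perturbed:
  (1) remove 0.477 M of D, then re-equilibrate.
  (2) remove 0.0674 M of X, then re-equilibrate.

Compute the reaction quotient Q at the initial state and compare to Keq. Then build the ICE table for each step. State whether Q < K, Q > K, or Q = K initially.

Q₀ = 7.6754e+08; Q > K (proceeds reverse)

Q₀ = 7.6754e+08 vs Keq = 1.7290e-04 ⇒ Q>K, reverse
Step 1:
                   A          J          D          X
  Initial    0.03331    0.05445      6.331       4.66
  Change       4.221      6.331      -2.11     -4.221
  Equil        4.254      6.385      4.221     0.4393
  solve Keq expr → x = -2.11; check Q = 1.7290e-04
Then remove 0.477 M of D.
Step 2:
                   A          J          D          X
  Initial      4.254      6.385      3.744     0.4393
  Change    -0.02082   -0.03124    0.01041    0.02082
  Equil        4.233      6.354      3.754     0.4602
  solve Keq expr → x = 0.01041; check Q = 1.7290e-04
Then remove 0.0674 M of X.
Step 3:
                   A          J          D          X
  Initial      4.233      6.354      3.754     0.3928
  Change     -0.0519   -0.07785    0.02595     0.0519
  Equil        4.181      6.276       3.78     0.4447
  solve Keq expr → x = 0.02595; check Q = 1.7290e-04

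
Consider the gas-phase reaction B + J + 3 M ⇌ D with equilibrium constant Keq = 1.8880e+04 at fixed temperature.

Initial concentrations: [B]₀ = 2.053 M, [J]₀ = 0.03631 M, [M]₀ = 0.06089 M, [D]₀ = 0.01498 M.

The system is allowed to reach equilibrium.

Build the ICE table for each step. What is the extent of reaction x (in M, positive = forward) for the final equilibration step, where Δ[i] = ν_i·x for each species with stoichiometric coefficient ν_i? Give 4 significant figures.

x = 0.01048 M

Q₀ = 890.1 vs Keq = 1.8880e+04 ⇒ Q<K, forward
Step 1:
                    B           J           M           D
  I             2.053     0.03631     0.06089     0.01498
  C          -0.01048    -0.01048    -0.03143     0.01048
  E             2.043     0.02583     0.02946     0.02546
  solve Keq expr → x = 0.01048; check Q = 1.8880e+04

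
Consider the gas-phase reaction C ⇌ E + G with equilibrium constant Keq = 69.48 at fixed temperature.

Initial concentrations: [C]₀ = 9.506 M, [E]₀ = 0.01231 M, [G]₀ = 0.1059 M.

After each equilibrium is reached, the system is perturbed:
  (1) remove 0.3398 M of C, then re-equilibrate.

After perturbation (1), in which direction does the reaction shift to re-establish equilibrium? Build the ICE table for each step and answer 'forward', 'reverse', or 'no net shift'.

Direction: reverse

Q₀ = 1.3714e-04 vs Keq = 69.48 ⇒ Q<K, forward
Step 1:
                  C         E         G
  I           9.506   0.01231    0.1059
  C          -8.461     8.461     8.461
  E           1.045     8.474     8.567
  solve Keq expr → x = 8.461; check Q = 69.48
Then remove 0.3398 M of C.
Step 2:
                  C         E         G
  I           0.705     8.474     8.567
  C          0.2737   -0.2737   -0.2737
  E          0.9787       8.2     8.293
  solve Keq expr → x = -0.2737; check Q = 69.48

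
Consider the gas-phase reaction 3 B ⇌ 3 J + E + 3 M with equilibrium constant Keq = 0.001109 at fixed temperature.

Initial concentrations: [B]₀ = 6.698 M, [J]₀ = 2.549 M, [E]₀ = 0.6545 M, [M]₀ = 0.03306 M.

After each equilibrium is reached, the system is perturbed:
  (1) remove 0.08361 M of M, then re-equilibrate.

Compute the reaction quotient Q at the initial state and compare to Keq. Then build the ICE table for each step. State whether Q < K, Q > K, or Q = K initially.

Q₀ = 1.3034e-06 vs Keq = 0.001109 ⇒ Q<K, forward
Step 1:
                   B          J          E          M
  init         6.698      2.549     0.6545    0.03306
  Δ          -0.2337     0.2337     0.0779     0.2337
  eq           6.464      2.783     0.7324     0.2668
  solve Keq expr → x = 0.0779; check Q = 0.001109
Then remove 0.08361 M of M.
Step 2:
                   B          J          E          M
  init         6.464      2.783     0.7324     0.1831
  Δ         -0.07135    0.07135    0.02378    0.07135
  eq           6.393      2.854     0.7562     0.2545
  solve Keq expr → x = 0.02378; check Q = 0.001109

Q₀ = 1.3034e-06; Q < K (proceeds forward)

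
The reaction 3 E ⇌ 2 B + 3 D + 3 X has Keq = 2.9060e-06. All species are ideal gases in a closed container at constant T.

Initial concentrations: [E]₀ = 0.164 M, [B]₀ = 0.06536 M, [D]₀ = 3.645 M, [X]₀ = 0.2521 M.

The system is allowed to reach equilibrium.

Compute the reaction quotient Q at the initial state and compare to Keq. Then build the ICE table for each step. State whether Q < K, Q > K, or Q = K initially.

Q₀ = 0.7515 vs Keq = 2.9060e-06 ⇒ Q>K, reverse
Step 1:
                  E         B         D         X
  init        0.164   0.06536     3.645    0.2521
  Δ          0.0972   -0.0648   -0.0972   -0.0972
  eq         0.2612 5.5861e-04     3.548    0.1549
  solve Keq expr → x = -0.0324; check Q = 2.9060e-06

Q₀ = 0.7515; Q > K (proceeds reverse)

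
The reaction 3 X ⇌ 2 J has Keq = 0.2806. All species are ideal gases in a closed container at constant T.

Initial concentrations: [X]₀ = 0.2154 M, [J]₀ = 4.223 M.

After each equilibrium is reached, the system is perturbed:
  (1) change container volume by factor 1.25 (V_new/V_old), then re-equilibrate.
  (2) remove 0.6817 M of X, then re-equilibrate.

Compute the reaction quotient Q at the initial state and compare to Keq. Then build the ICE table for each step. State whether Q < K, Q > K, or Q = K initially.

Q₀ = 1784; Q > K (proceeds reverse)

Q₀ = 1784 vs Keq = 0.2806 ⇒ Q>K, reverse
Step 1:
                   X          J
  I           0.2154      4.223
  C            2.594     -1.729
  E            2.809      2.494
  solve Keq expr → x = -0.8645; check Q = 0.2806
Then change container volume by factor 1.25 (V_new/V_old).
Step 2:
                   X          J
  I            2.247      1.995
  C           0.1125   -0.07499
  E             2.36       1.92
  solve Keq expr → x = -0.03749; check Q = 0.2806
Then remove 0.6817 M of X.
Step 3:
                   X          J
  I            1.678       1.92
  C           0.4367    -0.2911
  E            2.115      1.629
  solve Keq expr → x = -0.1456; check Q = 0.2806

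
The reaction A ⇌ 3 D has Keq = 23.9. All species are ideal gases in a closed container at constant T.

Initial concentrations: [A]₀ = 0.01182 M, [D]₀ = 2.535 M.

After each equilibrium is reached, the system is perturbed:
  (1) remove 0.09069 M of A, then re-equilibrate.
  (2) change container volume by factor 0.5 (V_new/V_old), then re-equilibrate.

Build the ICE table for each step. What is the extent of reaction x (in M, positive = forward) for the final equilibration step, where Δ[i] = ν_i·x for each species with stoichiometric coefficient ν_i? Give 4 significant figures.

Q₀ = 1378 vs Keq = 23.9 ⇒ Q>K, reverse
Step 1:
                    A           D
  I           0.01182       2.535
  C            0.2393     -0.7178
  E            0.2511       1.817
  solve Keq expr → x = -0.2393; check Q = 23.9
Then remove 0.09069 M of A.
Step 2:
                    A           D
  I            0.1604       1.817
  C             0.042      -0.126
  E            0.2024       1.691
  solve Keq expr → x = -0.042; check Q = 23.9
Then change container volume by factor 0.5 (V_new/V_old).
Step 3:
                    A           D
  I            0.4048       3.382
  C            0.2808     -0.8425
  E            0.6856        2.54
  solve Keq expr → x = -0.2808; check Q = 23.9

x = -0.2808 M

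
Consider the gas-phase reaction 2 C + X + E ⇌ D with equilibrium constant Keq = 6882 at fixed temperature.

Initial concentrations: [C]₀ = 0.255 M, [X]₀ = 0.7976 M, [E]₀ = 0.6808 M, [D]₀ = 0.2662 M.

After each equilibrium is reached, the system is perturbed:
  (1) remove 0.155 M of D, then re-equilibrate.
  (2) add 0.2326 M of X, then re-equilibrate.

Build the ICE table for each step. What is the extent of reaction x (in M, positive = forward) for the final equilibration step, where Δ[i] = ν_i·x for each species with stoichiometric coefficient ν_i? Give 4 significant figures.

x = 6.4435e-04 M

Q₀ = 7.539 vs Keq = 6882 ⇒ Q<K, forward
Step 1:
                  C         X         E         D
  I           0.255    0.7976    0.6808    0.2662
  C         -0.2428   -0.1214   -0.1214    0.1214
  E          0.0122    0.6762    0.5594    0.3876
  solve Keq expr → x = 0.1214; check Q = 6882
Then remove 0.155 M of D.
Step 2:
                  C         X         E         D
  I          0.0122    0.6762    0.5594    0.2326
  C       -0.002701 -0.001351 -0.001351  0.001351
  E        0.009501    0.6749    0.5581    0.2339
  solve Keq expr → x = 0.001351; check Q = 6882
Then add 0.2326 M of X.
Step 3:
                  C         X         E         D
  I        0.009501    0.9075    0.5581    0.2339
  C       -0.001289 -6.4435e-04 -6.4435e-04 6.4435e-04
  E        0.008212    0.9068    0.5574    0.2346
  solve Keq expr → x = 6.4435e-04; check Q = 6882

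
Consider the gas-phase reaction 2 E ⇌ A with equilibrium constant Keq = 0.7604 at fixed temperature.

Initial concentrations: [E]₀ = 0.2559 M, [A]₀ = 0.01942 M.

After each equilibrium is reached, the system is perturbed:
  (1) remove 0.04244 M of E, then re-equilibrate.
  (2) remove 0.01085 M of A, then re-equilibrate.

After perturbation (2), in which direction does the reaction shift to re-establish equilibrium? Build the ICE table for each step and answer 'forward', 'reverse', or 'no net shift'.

Q₀ = 0.2966 vs Keq = 0.7604 ⇒ Q<K, forward
Step 1:
                  E         A
  init       0.2559   0.01942
  Δ        -0.03522   0.01761
  eq         0.2207   0.03703
  solve Keq expr → x = 0.01761; check Q = 0.7604
Then remove 0.04244 M of E.
Step 2:
                  E         A
  init       0.1782   0.03703
  Δ         0.01643 -0.008215
  eq         0.1947   0.02882
  solve Keq expr → x = -0.008215; check Q = 0.7604
Then remove 0.01085 M of A.
Step 3:
                  E         A
  init       0.1947   0.01797
  Δ        -0.01381  0.006906
  eq         0.1809   0.02487
  solve Keq expr → x = 0.006906; check Q = 0.7604

Direction: forward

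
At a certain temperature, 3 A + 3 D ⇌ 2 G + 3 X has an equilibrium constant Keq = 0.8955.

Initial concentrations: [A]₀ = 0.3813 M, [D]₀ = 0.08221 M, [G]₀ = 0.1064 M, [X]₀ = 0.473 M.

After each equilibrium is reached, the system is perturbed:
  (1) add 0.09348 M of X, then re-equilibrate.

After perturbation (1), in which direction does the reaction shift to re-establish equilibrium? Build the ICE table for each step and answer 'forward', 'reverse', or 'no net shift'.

Direction: reverse

Q₀ = 38.89 vs Keq = 0.8955 ⇒ Q>K, reverse
Step 1:
                   A          D          G          X
  Initial     0.3813    0.08221     0.1064      0.473
  Change     0.06611    0.06611   -0.04407   -0.06611
  Equil       0.4474     0.1483    0.06233     0.4069
  solve Keq expr → x = -0.02204; check Q = 0.8955
Then add 0.09348 M of X.
Step 2:
                   A          D          G          X
  Initial     0.4474     0.1483    0.06233     0.5004
  Change     0.01128    0.01128  -0.007523   -0.01128
  Equil       0.4587     0.1596     0.0548     0.4891
  solve Keq expr → x = -0.003762; check Q = 0.8955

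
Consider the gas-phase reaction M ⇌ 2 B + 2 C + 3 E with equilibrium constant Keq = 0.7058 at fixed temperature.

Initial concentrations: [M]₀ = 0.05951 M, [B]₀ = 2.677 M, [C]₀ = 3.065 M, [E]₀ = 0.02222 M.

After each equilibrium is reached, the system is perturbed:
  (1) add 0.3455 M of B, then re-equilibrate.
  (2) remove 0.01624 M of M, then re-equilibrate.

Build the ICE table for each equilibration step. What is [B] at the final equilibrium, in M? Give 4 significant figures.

Q₀ = 0.01241 vs Keq = 0.7058 ⇒ Q<K, forward
Step 1:
                    M           B           C           E
  Initial     0.05951       2.677       3.065     0.02222
  Change     -0.01754     0.03508     0.03508     0.05261
  Equil       0.04197       2.712         3.1     0.07483
  solve Keq expr → x = 0.01754; check Q = 0.7058
Then add 0.3455 M of B.
Step 2:
                    M           B           C           E
  Initial     0.04197       3.058         3.1     0.07483
  Change     0.001596   -0.003192   -0.003192   -0.004788
  Equil       0.04357       3.054       3.097     0.07005
  solve Keq expr → x = -0.001596; check Q = 0.7058
Then remove 0.01624 M of M.
Step 3:
                    M           B           C           E
  Initial     0.02733       3.054       3.097     0.07005
  Change     0.002681   -0.005361   -0.005361   -0.008042
  Equil       0.03001       3.049       3.092       0.062
  solve Keq expr → x = -0.002681; check Q = 0.7058

[B]_eq = 3.049 M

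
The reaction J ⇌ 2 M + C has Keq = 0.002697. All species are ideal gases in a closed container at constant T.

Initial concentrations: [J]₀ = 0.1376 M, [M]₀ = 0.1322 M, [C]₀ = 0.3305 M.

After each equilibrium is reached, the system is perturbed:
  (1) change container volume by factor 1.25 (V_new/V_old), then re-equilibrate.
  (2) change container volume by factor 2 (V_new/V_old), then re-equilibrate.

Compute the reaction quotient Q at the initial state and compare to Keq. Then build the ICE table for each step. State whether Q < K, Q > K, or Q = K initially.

Q₀ = 0.04198 vs Keq = 0.002697 ⇒ Q>K, reverse
Step 1:
                  J         M         C
  Initial    0.1376    0.1322    0.3305
  Change    0.04531  -0.09061  -0.04531
  Equil      0.1829   0.04159    0.2852
  solve Keq expr → x = -0.04531; check Q = 0.002697
Then change container volume by factor 1.25 (V_new/V_old).
Step 2:
                  J         M         C
  Initial    0.1463   0.03327    0.2282
  Change  -0.003727  0.007454  0.003727
  Equil      0.1426   0.04073    0.2319
  solve Keq expr → x = 0.003727; check Q = 0.002697
Then change container volume by factor 2 (V_new/V_old).
Step 3:
                  J         M         C
  Initial    0.0713   0.02036    0.1159
  Change  -0.008307   0.01661  0.008307
  Equil     0.06299   0.03698    0.1242
  solve Keq expr → x = 0.008307; check Q = 0.002697

Q₀ = 0.04198; Q > K (proceeds reverse)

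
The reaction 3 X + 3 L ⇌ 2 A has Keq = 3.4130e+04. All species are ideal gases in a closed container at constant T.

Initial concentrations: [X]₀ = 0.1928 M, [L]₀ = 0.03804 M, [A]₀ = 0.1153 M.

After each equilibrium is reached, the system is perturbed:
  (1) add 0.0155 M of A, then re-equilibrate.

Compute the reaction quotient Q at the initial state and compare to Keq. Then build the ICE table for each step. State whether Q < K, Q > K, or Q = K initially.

Q₀ = 3.3699e+04; Q < K (proceeds forward)

Q₀ = 3.3699e+04 vs Keq = 3.4130e+04 ⇒ Q<K, forward
Step 1:
                    X           L           A
  I            0.1928     0.03804      0.1153
  C       -1.1979e-04 -1.1979e-04  7.9857e-05
  E            0.1927     0.03792      0.1154
  solve Keq expr → x = 3.9929e-05; check Q = 3.4130e+04
Then add 0.0155 M of A.
Step 2:
                    X           L           A
  I            0.1927     0.03792      0.1309
  C          0.002463    0.002463   -0.001642
  E            0.1951     0.04038      0.1292
  solve Keq expr → x = -8.2085e-04; check Q = 3.4130e+04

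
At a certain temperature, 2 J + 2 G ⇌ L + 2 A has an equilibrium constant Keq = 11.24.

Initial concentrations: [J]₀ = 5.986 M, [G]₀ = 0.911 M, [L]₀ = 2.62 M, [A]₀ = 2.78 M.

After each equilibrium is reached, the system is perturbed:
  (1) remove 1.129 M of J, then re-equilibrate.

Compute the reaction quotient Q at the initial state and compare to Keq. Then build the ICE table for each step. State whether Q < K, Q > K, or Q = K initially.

Q₀ = 0.6809; Q < K (proceeds forward)

Q₀ = 0.6809 vs Keq = 11.24 ⇒ Q<K, forward
Step 1:
                    J           G           L           A
  Initial       5.986       0.911        2.62        2.78
  Change      -0.5925     -0.5925      0.2962      0.5925
  Equil         5.394      0.3185       2.916       3.372
  solve Keq expr → x = 0.2962; check Q = 11.24
Then remove 1.129 M of J.
Step 2:
                    J           G           L           A
  Initial       4.265      0.3185       2.916       3.372
  Change      0.06778     0.06778    -0.03389    -0.06778
  Equil         4.332      0.3863       2.882       3.305
  solve Keq expr → x = -0.03389; check Q = 11.24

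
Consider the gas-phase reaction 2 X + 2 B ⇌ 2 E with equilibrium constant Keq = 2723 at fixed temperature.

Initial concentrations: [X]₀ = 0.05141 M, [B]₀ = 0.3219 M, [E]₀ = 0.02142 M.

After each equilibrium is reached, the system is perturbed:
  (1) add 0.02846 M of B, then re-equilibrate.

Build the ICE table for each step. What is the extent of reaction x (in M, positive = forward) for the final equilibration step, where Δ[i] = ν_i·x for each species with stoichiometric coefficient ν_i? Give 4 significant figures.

Q₀ = 1.675 vs Keq = 2723 ⇒ Q<K, forward
Step 1:
                  X         B         E
  Initial   0.05141    0.3219   0.02142
  Change   -0.04667  -0.04667   0.04667
  Equil    0.004741    0.2752   0.06809
  solve Keq expr → x = 0.02333; check Q = 2723
Then add 0.02846 M of B.
Step 2:
                  X         B         E
  Initial  0.004741    0.3037   0.06809
  Change  -4.1238e-04 -4.1238e-04 4.1238e-04
  Equil    0.004328    0.3033    0.0685
  solve Keq expr → x = 2.0619e-04; check Q = 2723

x = 2.0619e-04 M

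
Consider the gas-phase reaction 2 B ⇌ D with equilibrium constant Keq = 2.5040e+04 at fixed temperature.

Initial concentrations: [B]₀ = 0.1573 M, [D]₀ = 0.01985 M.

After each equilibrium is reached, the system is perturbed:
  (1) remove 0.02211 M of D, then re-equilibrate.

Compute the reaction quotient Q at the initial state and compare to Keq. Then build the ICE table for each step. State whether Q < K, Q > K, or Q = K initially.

Q₀ = 0.8022; Q < K (proceeds forward)

Q₀ = 0.8022 vs Keq = 2.5040e+04 ⇒ Q<K, forward
Step 1:
                    B           D
  init         0.1573     0.01985
  Δ           -0.1553     0.07766
  eq         0.001973     0.09751
  solve Keq expr → x = 0.07766; check Q = 2.5040e+04
Then remove 0.02211 M of D.
Step 2:
                    B           D
  init       0.001973      0.0754
  Δ       -2.3672e-04  1.1836e-04
  eq         0.001737     0.07552
  solve Keq expr → x = 1.1836e-04; check Q = 2.5040e+04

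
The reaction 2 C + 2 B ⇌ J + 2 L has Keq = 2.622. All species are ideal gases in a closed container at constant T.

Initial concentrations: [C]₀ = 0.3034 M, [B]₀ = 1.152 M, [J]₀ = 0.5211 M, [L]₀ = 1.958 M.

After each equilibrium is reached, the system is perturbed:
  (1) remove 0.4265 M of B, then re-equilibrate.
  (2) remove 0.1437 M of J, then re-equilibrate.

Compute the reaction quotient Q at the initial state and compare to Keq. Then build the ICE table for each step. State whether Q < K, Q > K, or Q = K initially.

Q₀ = 16.35 vs Keq = 2.622 ⇒ Q>K, reverse
Step 1:
                  C         B         J         L
  Initial    0.3034     1.152    0.5211     1.958
  Change     0.2089    0.2089   -0.1045   -0.2089
  Equil      0.5123     1.361    0.4166     1.749
  solve Keq expr → x = -0.1045; check Q = 2.622
Then remove 0.4265 M of B.
Step 2:
                  C         B         J         L
  Initial    0.5123    0.9344    0.4166     1.749
  Change    0.09313   0.09313  -0.04656  -0.09313
  Equil      0.6054     1.028    0.3701     1.656
  solve Keq expr → x = -0.04656; check Q = 2.622
Then remove 0.1437 M of J.
Step 3:
                  C         B         J         L
  Initial    0.6054     1.028    0.2264     1.656
  Change   -0.05625  -0.05625   0.02812   0.05625
  Equil      0.5492    0.9713    0.2545     1.712
  solve Keq expr → x = 0.02812; check Q = 2.622

Q₀ = 16.35; Q > K (proceeds reverse)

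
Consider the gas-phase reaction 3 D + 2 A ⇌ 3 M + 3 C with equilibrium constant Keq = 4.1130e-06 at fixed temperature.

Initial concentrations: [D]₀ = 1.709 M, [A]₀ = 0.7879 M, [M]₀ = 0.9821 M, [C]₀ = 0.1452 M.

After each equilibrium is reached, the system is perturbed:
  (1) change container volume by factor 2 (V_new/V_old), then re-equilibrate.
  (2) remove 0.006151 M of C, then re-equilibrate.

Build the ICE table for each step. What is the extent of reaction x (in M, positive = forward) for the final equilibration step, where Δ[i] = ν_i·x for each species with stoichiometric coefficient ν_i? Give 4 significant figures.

Q₀ = 9.3583e-04 vs Keq = 4.1130e-06 ⇒ Q>K, reverse
Step 1:
                  D         A         M         C
  I           1.709    0.7879    0.9821    0.1452
  C          0.1146   0.07642   -0.1146   -0.1146
  E           1.824    0.8643    0.8675   0.03056
  solve Keq expr → x = -0.03821; check Q = 4.1130e-06
Then change container volume by factor 2 (V_new/V_old).
Step 2:
                  D         A         M         C
  I          0.9118    0.4322    0.4337   0.01528
  C       -0.003662 -0.002442  0.003662  0.003662
  E          0.9082    0.4297    0.4374   0.01894
  solve Keq expr → x = 0.001221; check Q = 4.1130e-06
Then remove 0.006151 M of C.
Step 3:
                  D         A         M         C
  I          0.9082    0.4297    0.4374   0.01279
  C       -0.005682 -0.003788  0.005682  0.005682
  E          0.9025    0.4259    0.4431   0.01847
  solve Keq expr → x = 0.001894; check Q = 4.1130e-06

x = 0.001894 M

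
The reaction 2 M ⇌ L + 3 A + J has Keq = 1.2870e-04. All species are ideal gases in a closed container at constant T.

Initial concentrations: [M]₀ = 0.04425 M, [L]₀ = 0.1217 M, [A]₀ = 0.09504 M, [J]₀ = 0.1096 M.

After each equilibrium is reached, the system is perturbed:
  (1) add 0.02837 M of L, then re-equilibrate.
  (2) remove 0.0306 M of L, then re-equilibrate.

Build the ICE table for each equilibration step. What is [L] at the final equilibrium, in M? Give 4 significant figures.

Q₀ = 0.005848 vs Keq = 1.2870e-04 ⇒ Q>K, reverse
Step 1:
                    M           L           A           J
  init        0.04425      0.1217     0.09504      0.1096
  Δ           0.03436    -0.01718    -0.05154    -0.01718
  eq          0.07861      0.1045      0.0435     0.09242
  solve Keq expr → x = -0.01718; check Q = 1.2870e-04
Then add 0.02837 M of L.
Step 2:
                    M           L           A           J
  init        0.07861      0.1329      0.0435     0.09242
  Δ          0.001703 -8.5166e-04   -0.002555 -8.5166e-04
  eq          0.08031       0.132     0.04095     0.09157
  solve Keq expr → x = -8.5166e-04; check Q = 1.2870e-04
Then remove 0.0306 M of L.
Step 3:
                    M           L           A           J
  init        0.08031      0.1014     0.04095     0.09157
  Δ         -0.001859  9.2927e-04    0.002788  9.2927e-04
  eq          0.07845      0.1024     0.04374      0.0925
  solve Keq expr → x = 9.2927e-04; check Q = 1.2870e-04

[L]_eq = 0.1024 M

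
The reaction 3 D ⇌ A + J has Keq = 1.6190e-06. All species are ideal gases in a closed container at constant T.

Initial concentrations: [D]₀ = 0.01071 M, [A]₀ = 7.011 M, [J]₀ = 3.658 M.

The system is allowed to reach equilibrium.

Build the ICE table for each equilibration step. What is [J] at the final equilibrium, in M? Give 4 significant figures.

[J]_eq = 6.3954e-04 M

Q₀ = 2.0876e+07 vs Keq = 1.6190e-06 ⇒ Q>K, reverse
Step 1:
                   D          A          J
  Initial    0.01071      7.011      3.658
  Change       10.97     -3.657     -3.657
  Equil        10.98      3.354 6.3954e-04
  solve Keq expr → x = -3.657; check Q = 1.6190e-06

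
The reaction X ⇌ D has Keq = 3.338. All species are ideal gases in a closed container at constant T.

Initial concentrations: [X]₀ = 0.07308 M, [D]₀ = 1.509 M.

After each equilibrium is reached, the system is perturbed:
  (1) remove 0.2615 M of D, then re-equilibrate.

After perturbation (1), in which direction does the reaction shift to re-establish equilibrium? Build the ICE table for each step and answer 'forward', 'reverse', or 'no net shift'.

Q₀ = 20.65 vs Keq = 3.338 ⇒ Q>K, reverse
Step 1:
                  X         D
  I         0.07308     1.509
  C          0.2916   -0.2916
  E          0.3647     1.217
  solve Keq expr → x = -0.2916; check Q = 3.338
Then remove 0.2615 M of D.
Step 2:
                  X         D
  I          0.3647    0.9559
  C        -0.06028   0.06028
  E          0.3044     1.016
  solve Keq expr → x = 0.06028; check Q = 3.338

Direction: forward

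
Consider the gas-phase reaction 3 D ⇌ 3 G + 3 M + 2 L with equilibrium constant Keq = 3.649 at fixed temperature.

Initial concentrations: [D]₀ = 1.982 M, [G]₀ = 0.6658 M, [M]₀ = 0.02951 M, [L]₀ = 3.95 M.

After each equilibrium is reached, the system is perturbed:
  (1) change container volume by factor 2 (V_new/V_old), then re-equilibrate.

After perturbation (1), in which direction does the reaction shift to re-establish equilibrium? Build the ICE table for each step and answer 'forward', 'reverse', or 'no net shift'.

Direction: forward

Q₀ = 1.5199e-05 vs Keq = 3.649 ⇒ Q<K, forward
Step 1:
                  D         G         M         L
  init        1.982    0.6658   0.02951      3.95
  Δ         -0.6006    0.6006    0.6006    0.4004
  eq          1.381     1.266    0.6301      4.35
  solve Keq expr → x = 0.2002; check Q = 3.649
Then change container volume by factor 2 (V_new/V_old).
Step 2:
                  D         G         M         L
  init       0.6907    0.6332    0.3151     2.175
  Δ         -0.2014    0.2014    0.2014    0.1343
  eq         0.4893    0.8346    0.5165     2.309
  solve Keq expr → x = 0.06715; check Q = 3.649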